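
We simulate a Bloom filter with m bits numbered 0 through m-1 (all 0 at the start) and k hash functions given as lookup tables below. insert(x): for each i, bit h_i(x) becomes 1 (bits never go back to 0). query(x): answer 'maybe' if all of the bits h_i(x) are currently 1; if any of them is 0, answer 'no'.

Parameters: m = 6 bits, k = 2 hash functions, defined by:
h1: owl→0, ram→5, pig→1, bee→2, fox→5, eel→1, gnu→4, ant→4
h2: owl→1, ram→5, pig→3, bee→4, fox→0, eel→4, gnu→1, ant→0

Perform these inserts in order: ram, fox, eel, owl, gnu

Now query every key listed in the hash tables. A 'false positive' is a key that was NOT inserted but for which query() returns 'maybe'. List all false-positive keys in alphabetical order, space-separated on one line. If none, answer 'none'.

Answer: ant

Derivation:
Start: bits=000000
After insert 'ram': sets bits 5 -> bits=000001
After insert 'fox': sets bits 0 5 -> bits=100001
After insert 'eel': sets bits 1 4 -> bits=110011
After insert 'owl': sets bits 0 1 -> bits=110011
After insert 'gnu': sets bits 1 4 -> bits=110011
Not inserted: ant bee pig — query each against bits=110011:
query ant: checks bit0=1, bit4=1 (all 1) -> maybe => FALSE POSITIVE
query bee: checks bit2=0, bit4=1 (has a 0) -> no => not a false positive
query pig: checks bit1=1, bit3=0 (has a 0) -> no => not a false positive
False positives (alphabetical): ant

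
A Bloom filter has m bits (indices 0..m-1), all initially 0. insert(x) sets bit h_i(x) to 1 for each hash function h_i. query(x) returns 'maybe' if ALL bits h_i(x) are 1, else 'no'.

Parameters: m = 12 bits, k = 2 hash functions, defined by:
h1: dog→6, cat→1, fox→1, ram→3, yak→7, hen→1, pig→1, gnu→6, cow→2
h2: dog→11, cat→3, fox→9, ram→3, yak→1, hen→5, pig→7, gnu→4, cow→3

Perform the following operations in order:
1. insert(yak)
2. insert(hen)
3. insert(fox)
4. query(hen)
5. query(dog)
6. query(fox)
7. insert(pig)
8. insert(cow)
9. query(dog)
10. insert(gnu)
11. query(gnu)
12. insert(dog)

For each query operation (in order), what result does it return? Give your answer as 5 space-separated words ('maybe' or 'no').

Answer: maybe no maybe no maybe

Derivation:
Start: bits=000000000000
Op 1: insert yak -> sets bits 1 7 -> bits=010000010000
Op 2: insert hen -> sets bits 1 5 -> bits=010001010000
Op 3: insert fox -> sets bits 1 9 -> bits=010001010100
Op 4: query hen -> checks bit1=1, bit5=1 (all 1) -> maybe
Op 5: query dog -> checks bit6=0, bit11=0 (has a 0) -> no
Op 6: query fox -> checks bit1=1, bit9=1 (all 1) -> maybe
Op 7: insert pig -> sets bits 1 7 -> bits=010001010100
Op 8: insert cow -> sets bits 2 3 -> bits=011101010100
Op 9: query dog -> checks bit6=0, bit11=0 (has a 0) -> no
Op 10: insert gnu -> sets bits 4 6 -> bits=011111110100
Op 11: query gnu -> checks bit4=1, bit6=1 (all 1) -> maybe
Op 12: insert dog -> sets bits 6 11 -> bits=011111110101
Query results in order: maybe no maybe no maybe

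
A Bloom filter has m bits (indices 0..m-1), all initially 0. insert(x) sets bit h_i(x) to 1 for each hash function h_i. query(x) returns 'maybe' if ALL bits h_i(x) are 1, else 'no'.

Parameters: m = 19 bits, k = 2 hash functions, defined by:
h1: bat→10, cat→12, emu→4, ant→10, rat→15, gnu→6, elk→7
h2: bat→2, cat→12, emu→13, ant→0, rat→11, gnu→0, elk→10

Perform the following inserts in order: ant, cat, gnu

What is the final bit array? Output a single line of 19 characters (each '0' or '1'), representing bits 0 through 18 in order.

Start: bits=0000000000000000000
After insert 'ant': sets bits 0 10 -> bits=1000000000100000000
After insert 'cat': sets bits 12 -> bits=1000000000101000000
After insert 'gnu': sets bits 0 6 -> bits=1000001000101000000

Answer: 1000001000101000000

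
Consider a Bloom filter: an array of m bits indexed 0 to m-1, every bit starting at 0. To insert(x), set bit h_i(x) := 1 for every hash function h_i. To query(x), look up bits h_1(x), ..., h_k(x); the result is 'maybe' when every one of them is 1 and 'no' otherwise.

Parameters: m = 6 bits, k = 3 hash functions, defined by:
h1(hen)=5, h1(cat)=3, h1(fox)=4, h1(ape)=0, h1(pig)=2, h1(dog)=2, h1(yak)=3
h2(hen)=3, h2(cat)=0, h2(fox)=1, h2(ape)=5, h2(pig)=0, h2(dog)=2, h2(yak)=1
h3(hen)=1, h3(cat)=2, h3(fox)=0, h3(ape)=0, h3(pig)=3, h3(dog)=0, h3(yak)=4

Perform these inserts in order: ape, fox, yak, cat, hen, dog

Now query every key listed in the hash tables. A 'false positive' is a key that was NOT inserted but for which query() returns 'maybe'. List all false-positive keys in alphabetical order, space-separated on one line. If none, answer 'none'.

Answer: pig

Derivation:
Start: bits=000000
After insert 'ape': sets bits 0 5 -> bits=100001
After insert 'fox': sets bits 0 1 4 -> bits=110011
After insert 'yak': sets bits 1 3 4 -> bits=110111
After insert 'cat': sets bits 0 2 3 -> bits=111111
After insert 'hen': sets bits 1 3 5 -> bits=111111
After insert 'dog': sets bits 0 2 -> bits=111111
Not inserted: pig — query each against bits=111111:
query pig: checks bit0=1, bit2=1, bit3=1 (all 1) -> maybe => FALSE POSITIVE
False positives (alphabetical): pig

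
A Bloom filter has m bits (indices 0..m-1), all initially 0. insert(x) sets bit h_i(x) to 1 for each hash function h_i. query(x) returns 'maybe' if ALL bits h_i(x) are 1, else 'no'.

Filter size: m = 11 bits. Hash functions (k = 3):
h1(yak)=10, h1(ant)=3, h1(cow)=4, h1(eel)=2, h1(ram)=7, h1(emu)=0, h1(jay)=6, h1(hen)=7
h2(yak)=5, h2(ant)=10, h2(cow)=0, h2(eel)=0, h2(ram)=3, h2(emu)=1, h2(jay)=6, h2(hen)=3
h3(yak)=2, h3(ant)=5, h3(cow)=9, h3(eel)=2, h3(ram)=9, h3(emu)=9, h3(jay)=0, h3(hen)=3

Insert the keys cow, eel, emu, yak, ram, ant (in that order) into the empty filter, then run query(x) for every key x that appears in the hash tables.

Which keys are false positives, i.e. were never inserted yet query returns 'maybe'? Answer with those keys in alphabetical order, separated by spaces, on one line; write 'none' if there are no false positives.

Answer: hen

Derivation:
Start: bits=00000000000
After insert 'cow': sets bits 0 4 9 -> bits=10001000010
After insert 'eel': sets bits 0 2 -> bits=10101000010
After insert 'emu': sets bits 0 1 9 -> bits=11101000010
After insert 'yak': sets bits 2 5 10 -> bits=11101100011
After insert 'ram': sets bits 3 7 9 -> bits=11111101011
After insert 'ant': sets bits 3 5 10 -> bits=11111101011
Not inserted: hen jay — query each against bits=11111101011:
query hen: checks bit3=1, bit7=1 (all 1) -> maybe => FALSE POSITIVE
query jay: checks bit0=1, bit6=0 (has a 0) -> no => not a false positive
False positives (alphabetical): hen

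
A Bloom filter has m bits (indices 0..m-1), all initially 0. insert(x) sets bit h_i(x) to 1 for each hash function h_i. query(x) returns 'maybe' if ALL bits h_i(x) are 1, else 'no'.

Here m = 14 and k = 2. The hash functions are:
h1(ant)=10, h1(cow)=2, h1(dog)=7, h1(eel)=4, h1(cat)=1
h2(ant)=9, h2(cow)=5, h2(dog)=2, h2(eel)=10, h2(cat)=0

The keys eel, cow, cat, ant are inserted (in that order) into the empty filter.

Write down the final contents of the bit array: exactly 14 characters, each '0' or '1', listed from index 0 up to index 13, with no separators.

Answer: 11101100011000

Derivation:
Start: bits=00000000000000
After insert 'eel': sets bits 4 10 -> bits=00001000001000
After insert 'cow': sets bits 2 5 -> bits=00101100001000
After insert 'cat': sets bits 0 1 -> bits=11101100001000
After insert 'ant': sets bits 9 10 -> bits=11101100011000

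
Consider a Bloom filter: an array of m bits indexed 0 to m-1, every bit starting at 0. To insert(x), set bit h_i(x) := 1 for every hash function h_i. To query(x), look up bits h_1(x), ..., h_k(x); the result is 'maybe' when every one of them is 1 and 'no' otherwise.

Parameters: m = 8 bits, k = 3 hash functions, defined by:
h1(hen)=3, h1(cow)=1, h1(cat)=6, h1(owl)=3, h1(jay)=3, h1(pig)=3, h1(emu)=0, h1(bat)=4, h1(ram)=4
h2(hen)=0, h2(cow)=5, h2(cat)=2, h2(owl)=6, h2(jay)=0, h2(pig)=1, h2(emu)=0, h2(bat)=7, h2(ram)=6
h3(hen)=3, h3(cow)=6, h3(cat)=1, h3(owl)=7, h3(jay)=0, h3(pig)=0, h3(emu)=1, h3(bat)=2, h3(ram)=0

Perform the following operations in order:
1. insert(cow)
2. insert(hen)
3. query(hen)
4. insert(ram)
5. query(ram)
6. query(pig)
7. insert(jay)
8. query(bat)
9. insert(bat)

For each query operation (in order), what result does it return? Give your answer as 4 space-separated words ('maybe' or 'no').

Answer: maybe maybe maybe no

Derivation:
Start: bits=00000000
Op 1: insert cow -> sets bits 1 5 6 -> bits=01000110
Op 2: insert hen -> sets bits 0 3 -> bits=11010110
Op 3: query hen -> checks bit0=1, bit3=1 (all 1) -> maybe
Op 4: insert ram -> sets bits 0 4 6 -> bits=11011110
Op 5: query ram -> checks bit0=1, bit4=1, bit6=1 (all 1) -> maybe
Op 6: query pig -> checks bit0=1, bit1=1, bit3=1 (all 1) -> maybe
Op 7: insert jay -> sets bits 0 3 -> bits=11011110
Op 8: query bat -> checks bit2=0, bit4=1, bit7=0 (has a 0) -> no
Op 9: insert bat -> sets bits 2 4 7 -> bits=11111111
Query results in order: maybe maybe maybe no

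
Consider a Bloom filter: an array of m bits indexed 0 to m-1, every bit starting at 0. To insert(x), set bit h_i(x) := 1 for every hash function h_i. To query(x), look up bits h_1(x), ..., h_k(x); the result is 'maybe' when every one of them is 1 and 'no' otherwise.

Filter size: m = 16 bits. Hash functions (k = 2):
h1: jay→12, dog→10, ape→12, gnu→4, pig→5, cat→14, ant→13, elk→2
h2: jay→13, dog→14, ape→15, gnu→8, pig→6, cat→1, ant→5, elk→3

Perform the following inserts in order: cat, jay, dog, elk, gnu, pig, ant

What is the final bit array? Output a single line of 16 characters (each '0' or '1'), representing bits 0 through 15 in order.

Start: bits=0000000000000000
After insert 'cat': sets bits 1 14 -> bits=0100000000000010
After insert 'jay': sets bits 12 13 -> bits=0100000000001110
After insert 'dog': sets bits 10 14 -> bits=0100000000101110
After insert 'elk': sets bits 2 3 -> bits=0111000000101110
After insert 'gnu': sets bits 4 8 -> bits=0111100010101110
After insert 'pig': sets bits 5 6 -> bits=0111111010101110
After insert 'ant': sets bits 5 13 -> bits=0111111010101110

Answer: 0111111010101110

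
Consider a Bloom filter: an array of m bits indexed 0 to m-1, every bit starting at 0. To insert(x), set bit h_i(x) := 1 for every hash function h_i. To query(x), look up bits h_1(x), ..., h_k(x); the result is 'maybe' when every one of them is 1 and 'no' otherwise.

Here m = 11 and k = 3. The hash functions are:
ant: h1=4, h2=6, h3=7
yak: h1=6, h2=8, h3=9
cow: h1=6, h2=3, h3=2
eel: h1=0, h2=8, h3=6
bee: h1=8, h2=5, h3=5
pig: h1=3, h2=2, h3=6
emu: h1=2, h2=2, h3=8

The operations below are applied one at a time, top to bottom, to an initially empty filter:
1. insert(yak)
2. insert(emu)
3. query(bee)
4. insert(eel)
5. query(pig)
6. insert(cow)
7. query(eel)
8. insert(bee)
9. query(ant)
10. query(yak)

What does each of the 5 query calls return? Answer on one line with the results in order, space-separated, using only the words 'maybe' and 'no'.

Start: bits=00000000000
Op 1: insert yak -> sets bits 6 8 9 -> bits=00000010110
Op 2: insert emu -> sets bits 2 8 -> bits=00100010110
Op 3: query bee -> checks bit5=0, bit8=1 (has a 0) -> no
Op 4: insert eel -> sets bits 0 6 8 -> bits=10100010110
Op 5: query pig -> checks bit2=1, bit3=0, bit6=1 (has a 0) -> no
Op 6: insert cow -> sets bits 2 3 6 -> bits=10110010110
Op 7: query eel -> checks bit0=1, bit6=1, bit8=1 (all 1) -> maybe
Op 8: insert bee -> sets bits 5 8 -> bits=10110110110
Op 9: query ant -> checks bit4=0, bit6=1, bit7=0 (has a 0) -> no
Op 10: query yak -> checks bit6=1, bit8=1, bit9=1 (all 1) -> maybe
Query results in order: no no maybe no maybe

Answer: no no maybe no maybe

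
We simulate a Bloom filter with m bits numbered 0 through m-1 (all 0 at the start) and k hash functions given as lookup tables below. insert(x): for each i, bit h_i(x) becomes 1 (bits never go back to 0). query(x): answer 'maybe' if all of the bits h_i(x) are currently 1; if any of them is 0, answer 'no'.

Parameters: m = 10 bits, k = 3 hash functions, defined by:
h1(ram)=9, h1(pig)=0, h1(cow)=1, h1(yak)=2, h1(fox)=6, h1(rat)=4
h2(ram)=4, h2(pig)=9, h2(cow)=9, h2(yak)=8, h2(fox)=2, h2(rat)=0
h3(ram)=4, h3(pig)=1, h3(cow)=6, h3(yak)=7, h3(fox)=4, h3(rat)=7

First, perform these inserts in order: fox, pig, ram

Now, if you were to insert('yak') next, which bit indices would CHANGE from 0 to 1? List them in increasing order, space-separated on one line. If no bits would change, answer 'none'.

Start: bits=0000000000
After insert 'fox': sets bits 2 4 6 -> bits=0010101000
After insert 'pig': sets bits 0 1 9 -> bits=1110101001
After insert 'ram': sets bits 4 9 -> bits=1110101001
insert 'yak' would touch bits 2 7 8; currently bit2=1, bit7=0, bit8=0
Bits that are 0 among those (would change 0->1): 7 8

Answer: 7 8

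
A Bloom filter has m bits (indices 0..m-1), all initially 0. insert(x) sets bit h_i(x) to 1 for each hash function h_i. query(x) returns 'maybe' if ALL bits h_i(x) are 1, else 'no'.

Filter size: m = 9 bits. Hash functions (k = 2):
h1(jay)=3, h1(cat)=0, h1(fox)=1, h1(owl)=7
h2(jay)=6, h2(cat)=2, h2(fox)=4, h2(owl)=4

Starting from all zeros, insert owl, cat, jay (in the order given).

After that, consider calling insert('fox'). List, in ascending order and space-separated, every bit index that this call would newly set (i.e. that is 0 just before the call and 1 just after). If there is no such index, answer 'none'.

Start: bits=000000000
After insert 'owl': sets bits 4 7 -> bits=000010010
After insert 'cat': sets bits 0 2 -> bits=101010010
After insert 'jay': sets bits 3 6 -> bits=101110110
insert 'fox' would touch bits 1 4; currently bit1=0, bit4=1
Bits that are 0 among those (would change 0->1): 1

Answer: 1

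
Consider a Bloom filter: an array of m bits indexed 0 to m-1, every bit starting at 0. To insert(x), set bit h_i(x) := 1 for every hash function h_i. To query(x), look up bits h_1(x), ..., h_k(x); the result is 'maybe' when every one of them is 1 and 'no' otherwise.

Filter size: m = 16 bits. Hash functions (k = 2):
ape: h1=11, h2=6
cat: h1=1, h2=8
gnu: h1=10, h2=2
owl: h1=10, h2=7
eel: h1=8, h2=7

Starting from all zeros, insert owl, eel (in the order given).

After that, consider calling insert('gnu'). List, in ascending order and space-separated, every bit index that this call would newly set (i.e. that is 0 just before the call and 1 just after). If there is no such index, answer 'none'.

Start: bits=0000000000000000
After insert 'owl': sets bits 7 10 -> bits=0000000100100000
After insert 'eel': sets bits 7 8 -> bits=0000000110100000
insert 'gnu' would touch bits 2 10; currently bit2=0, bit10=1
Bits that are 0 among those (would change 0->1): 2

Answer: 2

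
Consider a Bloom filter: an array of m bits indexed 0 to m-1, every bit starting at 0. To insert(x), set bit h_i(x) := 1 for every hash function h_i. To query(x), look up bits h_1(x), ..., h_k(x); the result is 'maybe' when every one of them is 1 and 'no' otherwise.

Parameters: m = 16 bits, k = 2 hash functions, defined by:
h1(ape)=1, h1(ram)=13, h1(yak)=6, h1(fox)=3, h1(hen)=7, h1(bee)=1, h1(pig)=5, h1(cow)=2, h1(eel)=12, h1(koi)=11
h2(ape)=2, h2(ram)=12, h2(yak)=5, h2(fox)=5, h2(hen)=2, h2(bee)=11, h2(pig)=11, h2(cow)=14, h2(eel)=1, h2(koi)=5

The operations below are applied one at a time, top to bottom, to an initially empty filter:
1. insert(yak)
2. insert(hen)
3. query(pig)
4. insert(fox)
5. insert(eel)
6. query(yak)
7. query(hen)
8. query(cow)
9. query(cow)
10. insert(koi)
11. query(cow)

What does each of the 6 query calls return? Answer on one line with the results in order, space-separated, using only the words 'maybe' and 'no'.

Answer: no maybe maybe no no no

Derivation:
Start: bits=0000000000000000
Op 1: insert yak -> sets bits 5 6 -> bits=0000011000000000
Op 2: insert hen -> sets bits 2 7 -> bits=0010011100000000
Op 3: query pig -> checks bit5=1, bit11=0 (has a 0) -> no
Op 4: insert fox -> sets bits 3 5 -> bits=0011011100000000
Op 5: insert eel -> sets bits 1 12 -> bits=0111011100001000
Op 6: query yak -> checks bit5=1, bit6=1 (all 1) -> maybe
Op 7: query hen -> checks bit2=1, bit7=1 (all 1) -> maybe
Op 8: query cow -> checks bit2=1, bit14=0 (has a 0) -> no
Op 9: query cow -> checks bit2=1, bit14=0 (has a 0) -> no
Op 10: insert koi -> sets bits 5 11 -> bits=0111011100011000
Op 11: query cow -> checks bit2=1, bit14=0 (has a 0) -> no
Query results in order: no maybe maybe no no no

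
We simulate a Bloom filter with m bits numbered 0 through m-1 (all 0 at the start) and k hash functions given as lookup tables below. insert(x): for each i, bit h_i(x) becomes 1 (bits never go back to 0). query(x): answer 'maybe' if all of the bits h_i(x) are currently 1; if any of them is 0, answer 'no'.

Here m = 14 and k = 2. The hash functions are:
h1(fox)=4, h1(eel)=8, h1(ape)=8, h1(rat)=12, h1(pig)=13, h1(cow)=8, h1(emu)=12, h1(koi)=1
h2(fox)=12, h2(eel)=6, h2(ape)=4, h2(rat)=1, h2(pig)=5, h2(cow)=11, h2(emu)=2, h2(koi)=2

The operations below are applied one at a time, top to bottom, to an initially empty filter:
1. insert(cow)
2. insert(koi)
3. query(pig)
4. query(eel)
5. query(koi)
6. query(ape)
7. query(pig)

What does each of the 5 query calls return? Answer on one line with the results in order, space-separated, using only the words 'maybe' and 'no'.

Answer: no no maybe no no

Derivation:
Start: bits=00000000000000
Op 1: insert cow -> sets bits 8 11 -> bits=00000000100100
Op 2: insert koi -> sets bits 1 2 -> bits=01100000100100
Op 3: query pig -> checks bit5=0, bit13=0 (has a 0) -> no
Op 4: query eel -> checks bit6=0, bit8=1 (has a 0) -> no
Op 5: query koi -> checks bit1=1, bit2=1 (all 1) -> maybe
Op 6: query ape -> checks bit4=0, bit8=1 (has a 0) -> no
Op 7: query pig -> checks bit5=0, bit13=0 (has a 0) -> no
Query results in order: no no maybe no no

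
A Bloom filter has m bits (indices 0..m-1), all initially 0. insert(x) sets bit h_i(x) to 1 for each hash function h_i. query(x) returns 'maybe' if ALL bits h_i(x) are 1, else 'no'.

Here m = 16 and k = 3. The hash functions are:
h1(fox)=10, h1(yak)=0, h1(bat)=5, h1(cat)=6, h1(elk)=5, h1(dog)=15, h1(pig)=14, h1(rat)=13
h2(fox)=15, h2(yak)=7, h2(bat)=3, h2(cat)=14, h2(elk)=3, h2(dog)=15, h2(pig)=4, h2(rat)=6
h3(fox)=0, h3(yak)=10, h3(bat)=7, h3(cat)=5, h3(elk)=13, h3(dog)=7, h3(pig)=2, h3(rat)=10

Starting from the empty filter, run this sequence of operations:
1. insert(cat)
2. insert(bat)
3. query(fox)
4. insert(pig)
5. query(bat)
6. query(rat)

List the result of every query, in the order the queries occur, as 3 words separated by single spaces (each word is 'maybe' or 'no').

Start: bits=0000000000000000
Op 1: insert cat -> sets bits 5 6 14 -> bits=0000011000000010
Op 2: insert bat -> sets bits 3 5 7 -> bits=0001011100000010
Op 3: query fox -> checks bit0=0, bit10=0, bit15=0 (has a 0) -> no
Op 4: insert pig -> sets bits 2 4 14 -> bits=0011111100000010
Op 5: query bat -> checks bit3=1, bit5=1, bit7=1 (all 1) -> maybe
Op 6: query rat -> checks bit6=1, bit10=0, bit13=0 (has a 0) -> no
Query results in order: no maybe no

Answer: no maybe no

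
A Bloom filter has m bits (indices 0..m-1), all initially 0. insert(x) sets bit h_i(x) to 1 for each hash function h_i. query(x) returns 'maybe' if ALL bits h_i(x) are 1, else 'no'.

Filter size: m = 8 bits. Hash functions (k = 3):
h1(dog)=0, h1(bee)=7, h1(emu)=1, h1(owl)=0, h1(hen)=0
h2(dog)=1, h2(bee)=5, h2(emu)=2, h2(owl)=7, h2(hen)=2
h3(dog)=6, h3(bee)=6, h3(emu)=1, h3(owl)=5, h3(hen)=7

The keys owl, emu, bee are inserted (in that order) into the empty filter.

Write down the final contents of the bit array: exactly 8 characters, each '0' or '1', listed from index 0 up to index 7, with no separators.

Answer: 11100111

Derivation:
Start: bits=00000000
After insert 'owl': sets bits 0 5 7 -> bits=10000101
After insert 'emu': sets bits 1 2 -> bits=11100101
After insert 'bee': sets bits 5 6 7 -> bits=11100111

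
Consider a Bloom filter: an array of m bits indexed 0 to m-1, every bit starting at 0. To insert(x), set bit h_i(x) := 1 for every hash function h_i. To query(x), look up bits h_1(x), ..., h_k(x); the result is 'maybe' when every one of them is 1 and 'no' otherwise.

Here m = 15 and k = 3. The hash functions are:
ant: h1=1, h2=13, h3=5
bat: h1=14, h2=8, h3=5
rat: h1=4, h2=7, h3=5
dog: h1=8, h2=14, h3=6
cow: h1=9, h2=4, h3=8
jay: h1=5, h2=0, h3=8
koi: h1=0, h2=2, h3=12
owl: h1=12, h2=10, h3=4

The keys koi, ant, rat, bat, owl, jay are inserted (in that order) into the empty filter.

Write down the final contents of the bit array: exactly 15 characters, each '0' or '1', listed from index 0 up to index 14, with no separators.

Start: bits=000000000000000
After insert 'koi': sets bits 0 2 12 -> bits=101000000000100
After insert 'ant': sets bits 1 5 13 -> bits=111001000000110
After insert 'rat': sets bits 4 5 7 -> bits=111011010000110
After insert 'bat': sets bits 5 8 14 -> bits=111011011000111
After insert 'owl': sets bits 4 10 12 -> bits=111011011010111
After insert 'jay': sets bits 0 5 8 -> bits=111011011010111

Answer: 111011011010111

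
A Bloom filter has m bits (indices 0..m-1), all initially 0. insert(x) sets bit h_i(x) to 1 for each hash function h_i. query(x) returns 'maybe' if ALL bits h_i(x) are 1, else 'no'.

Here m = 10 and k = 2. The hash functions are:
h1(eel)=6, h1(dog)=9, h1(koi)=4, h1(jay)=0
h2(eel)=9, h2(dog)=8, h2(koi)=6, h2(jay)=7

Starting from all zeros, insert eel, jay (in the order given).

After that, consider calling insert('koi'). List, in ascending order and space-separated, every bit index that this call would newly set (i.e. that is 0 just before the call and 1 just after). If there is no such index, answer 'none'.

Start: bits=0000000000
After insert 'eel': sets bits 6 9 -> bits=0000001001
After insert 'jay': sets bits 0 7 -> bits=1000001101
insert 'koi' would touch bits 4 6; currently bit4=0, bit6=1
Bits that are 0 among those (would change 0->1): 4

Answer: 4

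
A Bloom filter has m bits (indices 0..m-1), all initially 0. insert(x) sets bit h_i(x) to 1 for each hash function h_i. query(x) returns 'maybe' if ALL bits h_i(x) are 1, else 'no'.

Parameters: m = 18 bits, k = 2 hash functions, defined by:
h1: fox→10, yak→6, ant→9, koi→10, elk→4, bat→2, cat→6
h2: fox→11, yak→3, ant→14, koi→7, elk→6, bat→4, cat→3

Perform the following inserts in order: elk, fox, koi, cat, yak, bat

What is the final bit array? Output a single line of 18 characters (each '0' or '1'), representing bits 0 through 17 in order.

Answer: 001110110011000000

Derivation:
Start: bits=000000000000000000
After insert 'elk': sets bits 4 6 -> bits=000010100000000000
After insert 'fox': sets bits 10 11 -> bits=000010100011000000
After insert 'koi': sets bits 7 10 -> bits=000010110011000000
After insert 'cat': sets bits 3 6 -> bits=000110110011000000
After insert 'yak': sets bits 3 6 -> bits=000110110011000000
After insert 'bat': sets bits 2 4 -> bits=001110110011000000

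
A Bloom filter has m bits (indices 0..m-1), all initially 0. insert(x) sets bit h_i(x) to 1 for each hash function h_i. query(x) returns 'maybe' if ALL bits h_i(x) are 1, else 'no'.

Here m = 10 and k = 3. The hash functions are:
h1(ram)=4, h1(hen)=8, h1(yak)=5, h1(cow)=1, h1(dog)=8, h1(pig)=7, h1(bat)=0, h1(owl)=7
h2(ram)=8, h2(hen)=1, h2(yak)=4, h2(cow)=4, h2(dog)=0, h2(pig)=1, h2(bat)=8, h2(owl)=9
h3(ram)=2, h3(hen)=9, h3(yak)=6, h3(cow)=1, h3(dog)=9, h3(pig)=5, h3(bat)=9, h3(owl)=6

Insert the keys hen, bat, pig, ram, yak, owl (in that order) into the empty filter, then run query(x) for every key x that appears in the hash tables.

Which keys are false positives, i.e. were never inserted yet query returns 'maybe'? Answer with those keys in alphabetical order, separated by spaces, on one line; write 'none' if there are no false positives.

Answer: cow dog

Derivation:
Start: bits=0000000000
After insert 'hen': sets bits 1 8 9 -> bits=0100000011
After insert 'bat': sets bits 0 8 9 -> bits=1100000011
After insert 'pig': sets bits 1 5 7 -> bits=1100010111
After insert 'ram': sets bits 2 4 8 -> bits=1110110111
After insert 'yak': sets bits 4 5 6 -> bits=1110111111
After insert 'owl': sets bits 6 7 9 -> bits=1110111111
Not inserted: cow dog — query each against bits=1110111111:
query cow: checks bit1=1, bit4=1 (all 1) -> maybe => FALSE POSITIVE
query dog: checks bit0=1, bit8=1, bit9=1 (all 1) -> maybe => FALSE POSITIVE
False positives (alphabetical): cow dog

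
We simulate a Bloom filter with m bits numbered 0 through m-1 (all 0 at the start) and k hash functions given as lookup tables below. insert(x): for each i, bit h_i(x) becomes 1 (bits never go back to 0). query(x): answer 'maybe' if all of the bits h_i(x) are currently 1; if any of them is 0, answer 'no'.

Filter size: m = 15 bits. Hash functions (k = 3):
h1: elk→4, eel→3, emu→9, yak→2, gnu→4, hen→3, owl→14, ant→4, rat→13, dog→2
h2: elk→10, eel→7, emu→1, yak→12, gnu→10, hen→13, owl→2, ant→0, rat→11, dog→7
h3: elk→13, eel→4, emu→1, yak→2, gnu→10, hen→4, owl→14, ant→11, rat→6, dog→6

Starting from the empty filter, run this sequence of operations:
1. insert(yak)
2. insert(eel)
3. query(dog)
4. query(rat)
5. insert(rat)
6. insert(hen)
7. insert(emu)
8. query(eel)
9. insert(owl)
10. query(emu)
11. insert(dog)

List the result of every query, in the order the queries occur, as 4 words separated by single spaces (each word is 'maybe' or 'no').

Answer: no no maybe maybe

Derivation:
Start: bits=000000000000000
Op 1: insert yak -> sets bits 2 12 -> bits=001000000000100
Op 2: insert eel -> sets bits 3 4 7 -> bits=001110010000100
Op 3: query dog -> checks bit2=1, bit6=0, bit7=1 (has a 0) -> no
Op 4: query rat -> checks bit6=0, bit11=0, bit13=0 (has a 0) -> no
Op 5: insert rat -> sets bits 6 11 13 -> bits=001110110001110
Op 6: insert hen -> sets bits 3 4 13 -> bits=001110110001110
Op 7: insert emu -> sets bits 1 9 -> bits=011110110101110
Op 8: query eel -> checks bit3=1, bit4=1, bit7=1 (all 1) -> maybe
Op 9: insert owl -> sets bits 2 14 -> bits=011110110101111
Op 10: query emu -> checks bit1=1, bit9=1 (all 1) -> maybe
Op 11: insert dog -> sets bits 2 6 7 -> bits=011110110101111
Query results in order: no no maybe maybe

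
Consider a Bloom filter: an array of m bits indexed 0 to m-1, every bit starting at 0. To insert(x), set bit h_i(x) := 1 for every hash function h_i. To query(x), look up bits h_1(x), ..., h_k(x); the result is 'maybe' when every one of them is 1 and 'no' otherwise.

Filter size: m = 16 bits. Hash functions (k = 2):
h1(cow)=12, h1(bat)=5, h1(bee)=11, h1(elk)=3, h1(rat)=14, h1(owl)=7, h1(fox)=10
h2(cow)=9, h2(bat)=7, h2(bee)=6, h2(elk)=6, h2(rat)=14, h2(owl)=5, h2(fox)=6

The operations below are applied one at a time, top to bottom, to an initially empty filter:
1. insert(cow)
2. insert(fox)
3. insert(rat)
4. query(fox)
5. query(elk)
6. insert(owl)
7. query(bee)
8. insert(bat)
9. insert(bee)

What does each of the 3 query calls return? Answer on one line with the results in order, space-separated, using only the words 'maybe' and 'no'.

Answer: maybe no no

Derivation:
Start: bits=0000000000000000
Op 1: insert cow -> sets bits 9 12 -> bits=0000000001001000
Op 2: insert fox -> sets bits 6 10 -> bits=0000001001101000
Op 3: insert rat -> sets bits 14 -> bits=0000001001101010
Op 4: query fox -> checks bit6=1, bit10=1 (all 1) -> maybe
Op 5: query elk -> checks bit3=0, bit6=1 (has a 0) -> no
Op 6: insert owl -> sets bits 5 7 -> bits=0000011101101010
Op 7: query bee -> checks bit6=1, bit11=0 (has a 0) -> no
Op 8: insert bat -> sets bits 5 7 -> bits=0000011101101010
Op 9: insert bee -> sets bits 6 11 -> bits=0000011101111010
Query results in order: maybe no no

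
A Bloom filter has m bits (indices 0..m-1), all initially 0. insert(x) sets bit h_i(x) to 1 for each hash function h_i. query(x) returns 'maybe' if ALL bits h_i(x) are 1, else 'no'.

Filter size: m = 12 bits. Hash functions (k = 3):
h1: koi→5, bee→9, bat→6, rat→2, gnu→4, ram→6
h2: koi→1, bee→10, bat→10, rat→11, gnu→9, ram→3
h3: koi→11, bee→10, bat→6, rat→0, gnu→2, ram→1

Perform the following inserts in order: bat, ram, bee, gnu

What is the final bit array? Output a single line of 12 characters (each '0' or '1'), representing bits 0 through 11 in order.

Start: bits=000000000000
After insert 'bat': sets bits 6 10 -> bits=000000100010
After insert 'ram': sets bits 1 3 6 -> bits=010100100010
After insert 'bee': sets bits 9 10 -> bits=010100100110
After insert 'gnu': sets bits 2 4 9 -> bits=011110100110

Answer: 011110100110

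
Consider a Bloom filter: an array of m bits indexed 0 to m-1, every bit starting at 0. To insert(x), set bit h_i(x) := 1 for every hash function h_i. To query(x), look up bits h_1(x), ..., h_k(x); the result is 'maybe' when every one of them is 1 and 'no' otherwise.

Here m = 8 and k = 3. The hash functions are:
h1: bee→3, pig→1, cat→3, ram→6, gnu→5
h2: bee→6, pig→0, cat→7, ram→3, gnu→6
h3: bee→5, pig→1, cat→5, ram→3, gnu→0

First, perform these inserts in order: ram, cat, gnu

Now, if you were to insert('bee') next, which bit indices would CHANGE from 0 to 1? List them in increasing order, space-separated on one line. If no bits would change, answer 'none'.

Start: bits=00000000
After insert 'ram': sets bits 3 6 -> bits=00010010
After insert 'cat': sets bits 3 5 7 -> bits=00010111
After insert 'gnu': sets bits 0 5 6 -> bits=10010111
insert 'bee' would touch bits 3 5 6; currently bit3=1, bit5=1, bit6=1
Bits that are 0 among those (would change 0->1): none

Answer: none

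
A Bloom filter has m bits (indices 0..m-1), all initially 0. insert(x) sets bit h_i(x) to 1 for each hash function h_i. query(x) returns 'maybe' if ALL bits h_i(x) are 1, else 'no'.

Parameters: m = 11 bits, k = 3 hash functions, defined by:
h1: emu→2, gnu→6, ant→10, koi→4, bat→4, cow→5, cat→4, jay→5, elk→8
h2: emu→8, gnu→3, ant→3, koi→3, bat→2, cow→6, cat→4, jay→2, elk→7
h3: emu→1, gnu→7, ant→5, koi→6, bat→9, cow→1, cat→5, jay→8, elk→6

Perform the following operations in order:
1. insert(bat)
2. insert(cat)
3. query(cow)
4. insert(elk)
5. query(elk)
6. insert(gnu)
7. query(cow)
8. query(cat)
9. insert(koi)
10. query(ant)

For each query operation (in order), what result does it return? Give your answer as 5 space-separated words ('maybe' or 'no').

Answer: no maybe no maybe no

Derivation:
Start: bits=00000000000
Op 1: insert bat -> sets bits 2 4 9 -> bits=00101000010
Op 2: insert cat -> sets bits 4 5 -> bits=00101100010
Op 3: query cow -> checks bit1=0, bit5=1, bit6=0 (has a 0) -> no
Op 4: insert elk -> sets bits 6 7 8 -> bits=00101111110
Op 5: query elk -> checks bit6=1, bit7=1, bit8=1 (all 1) -> maybe
Op 6: insert gnu -> sets bits 3 6 7 -> bits=00111111110
Op 7: query cow -> checks bit1=0, bit5=1, bit6=1 (has a 0) -> no
Op 8: query cat -> checks bit4=1, bit5=1 (all 1) -> maybe
Op 9: insert koi -> sets bits 3 4 6 -> bits=00111111110
Op 10: query ant -> checks bit3=1, bit5=1, bit10=0 (has a 0) -> no
Query results in order: no maybe no maybe no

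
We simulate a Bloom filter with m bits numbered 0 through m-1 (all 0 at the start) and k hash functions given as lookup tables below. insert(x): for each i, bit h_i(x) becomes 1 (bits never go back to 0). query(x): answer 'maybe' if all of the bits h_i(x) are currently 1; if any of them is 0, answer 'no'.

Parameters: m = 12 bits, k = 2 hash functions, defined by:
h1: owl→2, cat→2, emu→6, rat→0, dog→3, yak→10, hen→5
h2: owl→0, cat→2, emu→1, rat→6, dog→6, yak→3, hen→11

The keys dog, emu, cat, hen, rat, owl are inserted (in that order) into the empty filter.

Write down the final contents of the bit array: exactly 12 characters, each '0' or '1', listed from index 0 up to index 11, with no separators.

Start: bits=000000000000
After insert 'dog': sets bits 3 6 -> bits=000100100000
After insert 'emu': sets bits 1 6 -> bits=010100100000
After insert 'cat': sets bits 2 -> bits=011100100000
After insert 'hen': sets bits 5 11 -> bits=011101100001
After insert 'rat': sets bits 0 6 -> bits=111101100001
After insert 'owl': sets bits 0 2 -> bits=111101100001

Answer: 111101100001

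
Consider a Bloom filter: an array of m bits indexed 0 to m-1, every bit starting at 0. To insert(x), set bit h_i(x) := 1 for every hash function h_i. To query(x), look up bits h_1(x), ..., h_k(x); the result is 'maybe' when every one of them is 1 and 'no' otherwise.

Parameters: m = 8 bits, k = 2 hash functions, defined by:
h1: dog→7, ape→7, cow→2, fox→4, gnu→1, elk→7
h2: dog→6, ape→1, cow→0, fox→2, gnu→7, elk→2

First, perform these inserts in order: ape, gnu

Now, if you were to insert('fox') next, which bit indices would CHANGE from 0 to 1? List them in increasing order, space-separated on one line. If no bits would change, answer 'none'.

Start: bits=00000000
After insert 'ape': sets bits 1 7 -> bits=01000001
After insert 'gnu': sets bits 1 7 -> bits=01000001
insert 'fox' would touch bits 2 4; currently bit2=0, bit4=0
Bits that are 0 among those (would change 0->1): 2 4

Answer: 2 4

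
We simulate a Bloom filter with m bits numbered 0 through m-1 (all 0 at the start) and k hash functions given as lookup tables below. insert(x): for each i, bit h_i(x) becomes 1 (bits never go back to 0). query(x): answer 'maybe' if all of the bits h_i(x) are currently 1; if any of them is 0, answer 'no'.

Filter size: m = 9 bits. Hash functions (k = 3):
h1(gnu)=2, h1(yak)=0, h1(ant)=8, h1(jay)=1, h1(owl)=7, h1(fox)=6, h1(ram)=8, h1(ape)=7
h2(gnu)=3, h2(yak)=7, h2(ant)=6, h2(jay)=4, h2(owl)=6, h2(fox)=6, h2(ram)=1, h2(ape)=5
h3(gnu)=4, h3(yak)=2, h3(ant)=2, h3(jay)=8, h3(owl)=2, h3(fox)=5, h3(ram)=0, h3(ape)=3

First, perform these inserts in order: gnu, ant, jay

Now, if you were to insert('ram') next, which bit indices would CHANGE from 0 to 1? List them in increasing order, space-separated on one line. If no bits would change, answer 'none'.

Start: bits=000000000
After insert 'gnu': sets bits 2 3 4 -> bits=001110000
After insert 'ant': sets bits 2 6 8 -> bits=001110101
After insert 'jay': sets bits 1 4 8 -> bits=011110101
insert 'ram' would touch bits 0 1 8; currently bit0=0, bit1=1, bit8=1
Bits that are 0 among those (would change 0->1): 0

Answer: 0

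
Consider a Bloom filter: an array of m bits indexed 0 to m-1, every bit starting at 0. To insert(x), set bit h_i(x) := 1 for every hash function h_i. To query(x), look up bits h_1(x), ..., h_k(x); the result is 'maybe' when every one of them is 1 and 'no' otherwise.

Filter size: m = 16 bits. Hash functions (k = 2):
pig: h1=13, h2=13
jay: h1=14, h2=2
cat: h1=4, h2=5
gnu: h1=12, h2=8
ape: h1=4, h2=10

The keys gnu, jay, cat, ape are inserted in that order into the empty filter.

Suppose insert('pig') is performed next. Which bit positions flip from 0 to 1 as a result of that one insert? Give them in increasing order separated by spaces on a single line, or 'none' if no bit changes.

Answer: 13

Derivation:
Start: bits=0000000000000000
After insert 'gnu': sets bits 8 12 -> bits=0000000010001000
After insert 'jay': sets bits 2 14 -> bits=0010000010001010
After insert 'cat': sets bits 4 5 -> bits=0010110010001010
After insert 'ape': sets bits 4 10 -> bits=0010110010101010
insert 'pig' would touch bits 13; currently bit13=0
Bits that are 0 among those (would change 0->1): 13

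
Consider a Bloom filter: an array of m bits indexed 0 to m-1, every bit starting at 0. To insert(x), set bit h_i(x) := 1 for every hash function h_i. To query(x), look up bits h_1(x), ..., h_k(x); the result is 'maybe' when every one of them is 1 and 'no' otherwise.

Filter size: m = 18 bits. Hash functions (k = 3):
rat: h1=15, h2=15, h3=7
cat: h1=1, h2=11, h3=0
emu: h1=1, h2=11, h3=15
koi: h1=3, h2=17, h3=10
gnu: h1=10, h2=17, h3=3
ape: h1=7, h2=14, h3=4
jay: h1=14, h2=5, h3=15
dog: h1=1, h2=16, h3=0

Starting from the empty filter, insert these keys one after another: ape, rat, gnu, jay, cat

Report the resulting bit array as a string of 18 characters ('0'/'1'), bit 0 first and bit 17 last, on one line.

Start: bits=000000000000000000
After insert 'ape': sets bits 4 7 14 -> bits=000010010000001000
After insert 'rat': sets bits 7 15 -> bits=000010010000001100
After insert 'gnu': sets bits 3 10 17 -> bits=000110010010001101
After insert 'jay': sets bits 5 14 15 -> bits=000111010010001101
After insert 'cat': sets bits 0 1 11 -> bits=110111010011001101

Answer: 110111010011001101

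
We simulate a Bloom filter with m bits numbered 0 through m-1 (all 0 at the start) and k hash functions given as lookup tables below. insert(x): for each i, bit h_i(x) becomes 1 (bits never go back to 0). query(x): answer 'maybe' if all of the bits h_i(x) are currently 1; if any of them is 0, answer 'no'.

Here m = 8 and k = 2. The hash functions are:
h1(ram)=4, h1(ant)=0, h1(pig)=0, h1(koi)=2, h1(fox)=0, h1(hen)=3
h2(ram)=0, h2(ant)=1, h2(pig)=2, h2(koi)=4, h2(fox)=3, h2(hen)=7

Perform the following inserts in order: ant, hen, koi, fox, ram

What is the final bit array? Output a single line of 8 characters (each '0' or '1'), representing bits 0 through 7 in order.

Start: bits=00000000
After insert 'ant': sets bits 0 1 -> bits=11000000
After insert 'hen': sets bits 3 7 -> bits=11010001
After insert 'koi': sets bits 2 4 -> bits=11111001
After insert 'fox': sets bits 0 3 -> bits=11111001
After insert 'ram': sets bits 0 4 -> bits=11111001

Answer: 11111001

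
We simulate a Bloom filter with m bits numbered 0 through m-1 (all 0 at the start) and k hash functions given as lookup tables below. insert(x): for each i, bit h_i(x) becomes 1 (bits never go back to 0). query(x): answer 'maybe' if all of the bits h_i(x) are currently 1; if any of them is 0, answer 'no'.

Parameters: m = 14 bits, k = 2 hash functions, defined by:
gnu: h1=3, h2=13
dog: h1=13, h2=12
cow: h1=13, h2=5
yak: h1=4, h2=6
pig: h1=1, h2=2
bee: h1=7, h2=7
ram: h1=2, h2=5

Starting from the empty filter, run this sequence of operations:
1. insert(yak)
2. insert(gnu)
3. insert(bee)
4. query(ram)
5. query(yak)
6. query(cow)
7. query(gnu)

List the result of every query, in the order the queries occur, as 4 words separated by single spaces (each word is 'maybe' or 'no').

Start: bits=00000000000000
Op 1: insert yak -> sets bits 4 6 -> bits=00001010000000
Op 2: insert gnu -> sets bits 3 13 -> bits=00011010000001
Op 3: insert bee -> sets bits 7 -> bits=00011011000001
Op 4: query ram -> checks bit2=0, bit5=0 (has a 0) -> no
Op 5: query yak -> checks bit4=1, bit6=1 (all 1) -> maybe
Op 6: query cow -> checks bit5=0, bit13=1 (has a 0) -> no
Op 7: query gnu -> checks bit3=1, bit13=1 (all 1) -> maybe
Query results in order: no maybe no maybe

Answer: no maybe no maybe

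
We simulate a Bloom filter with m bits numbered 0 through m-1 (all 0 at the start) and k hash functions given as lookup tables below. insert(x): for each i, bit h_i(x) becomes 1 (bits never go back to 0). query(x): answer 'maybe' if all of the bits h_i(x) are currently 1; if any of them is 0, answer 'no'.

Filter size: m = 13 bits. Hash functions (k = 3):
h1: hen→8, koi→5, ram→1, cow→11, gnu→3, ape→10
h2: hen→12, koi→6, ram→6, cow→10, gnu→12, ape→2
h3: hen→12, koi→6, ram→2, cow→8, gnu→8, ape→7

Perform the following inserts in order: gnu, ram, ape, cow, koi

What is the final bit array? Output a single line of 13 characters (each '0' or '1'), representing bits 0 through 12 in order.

Answer: 0111011110111

Derivation:
Start: bits=0000000000000
After insert 'gnu': sets bits 3 8 12 -> bits=0001000010001
After insert 'ram': sets bits 1 2 6 -> bits=0111001010001
After insert 'ape': sets bits 2 7 10 -> bits=0111001110101
After insert 'cow': sets bits 8 10 11 -> bits=0111001110111
After insert 'koi': sets bits 5 6 -> bits=0111011110111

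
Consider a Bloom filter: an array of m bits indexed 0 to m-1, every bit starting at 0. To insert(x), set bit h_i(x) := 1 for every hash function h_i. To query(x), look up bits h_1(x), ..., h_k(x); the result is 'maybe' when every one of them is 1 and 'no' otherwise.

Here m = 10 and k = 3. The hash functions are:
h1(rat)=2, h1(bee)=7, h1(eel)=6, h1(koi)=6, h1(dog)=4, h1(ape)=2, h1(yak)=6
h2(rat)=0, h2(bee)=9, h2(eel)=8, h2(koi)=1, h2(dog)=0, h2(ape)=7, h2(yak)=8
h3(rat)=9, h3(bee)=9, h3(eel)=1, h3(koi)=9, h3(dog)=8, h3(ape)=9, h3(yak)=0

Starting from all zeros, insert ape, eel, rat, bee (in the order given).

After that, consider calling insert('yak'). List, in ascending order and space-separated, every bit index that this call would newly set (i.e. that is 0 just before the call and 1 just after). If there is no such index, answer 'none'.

Answer: none

Derivation:
Start: bits=0000000000
After insert 'ape': sets bits 2 7 9 -> bits=0010000101
After insert 'eel': sets bits 1 6 8 -> bits=0110001111
After insert 'rat': sets bits 0 2 9 -> bits=1110001111
After insert 'bee': sets bits 7 9 -> bits=1110001111
insert 'yak' would touch bits 0 6 8; currently bit0=1, bit6=1, bit8=1
Bits that are 0 among those (would change 0->1): none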